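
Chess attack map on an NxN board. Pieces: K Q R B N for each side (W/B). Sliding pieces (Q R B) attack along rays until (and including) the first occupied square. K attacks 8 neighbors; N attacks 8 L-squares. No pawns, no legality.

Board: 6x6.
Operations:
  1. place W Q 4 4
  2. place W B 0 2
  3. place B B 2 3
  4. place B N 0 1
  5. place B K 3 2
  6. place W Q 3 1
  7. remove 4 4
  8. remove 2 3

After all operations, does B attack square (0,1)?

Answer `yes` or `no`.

Op 1: place WQ@(4,4)
Op 2: place WB@(0,2)
Op 3: place BB@(2,3)
Op 4: place BN@(0,1)
Op 5: place BK@(3,2)
Op 6: place WQ@(3,1)
Op 7: remove (4,4)
Op 8: remove (2,3)
Per-piece attacks for B:
  BN@(0,1): attacks (1,3) (2,2) (2,0)
  BK@(3,2): attacks (3,3) (3,1) (4,2) (2,2) (4,3) (4,1) (2,3) (2,1)
B attacks (0,1): no

Answer: no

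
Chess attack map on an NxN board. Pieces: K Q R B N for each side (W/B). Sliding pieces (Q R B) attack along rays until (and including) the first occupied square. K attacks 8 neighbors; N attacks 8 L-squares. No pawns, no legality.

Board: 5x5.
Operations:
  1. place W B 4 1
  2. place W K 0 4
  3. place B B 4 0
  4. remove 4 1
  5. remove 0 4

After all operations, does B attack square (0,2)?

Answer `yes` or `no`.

Answer: no

Derivation:
Op 1: place WB@(4,1)
Op 2: place WK@(0,4)
Op 3: place BB@(4,0)
Op 4: remove (4,1)
Op 5: remove (0,4)
Per-piece attacks for B:
  BB@(4,0): attacks (3,1) (2,2) (1,3) (0,4)
B attacks (0,2): no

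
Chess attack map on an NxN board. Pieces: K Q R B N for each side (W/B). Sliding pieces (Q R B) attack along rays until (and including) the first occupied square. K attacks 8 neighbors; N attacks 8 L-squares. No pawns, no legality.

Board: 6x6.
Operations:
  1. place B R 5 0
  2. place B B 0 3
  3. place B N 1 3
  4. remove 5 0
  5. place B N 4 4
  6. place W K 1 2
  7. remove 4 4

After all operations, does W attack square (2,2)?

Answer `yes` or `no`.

Op 1: place BR@(5,0)
Op 2: place BB@(0,3)
Op 3: place BN@(1,3)
Op 4: remove (5,0)
Op 5: place BN@(4,4)
Op 6: place WK@(1,2)
Op 7: remove (4,4)
Per-piece attacks for W:
  WK@(1,2): attacks (1,3) (1,1) (2,2) (0,2) (2,3) (2,1) (0,3) (0,1)
W attacks (2,2): yes

Answer: yes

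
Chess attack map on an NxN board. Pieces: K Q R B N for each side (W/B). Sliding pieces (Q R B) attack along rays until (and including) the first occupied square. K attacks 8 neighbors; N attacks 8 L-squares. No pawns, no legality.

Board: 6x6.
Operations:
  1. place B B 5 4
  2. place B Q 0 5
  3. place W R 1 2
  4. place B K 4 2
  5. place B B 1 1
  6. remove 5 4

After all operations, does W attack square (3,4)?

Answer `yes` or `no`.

Op 1: place BB@(5,4)
Op 2: place BQ@(0,5)
Op 3: place WR@(1,2)
Op 4: place BK@(4,2)
Op 5: place BB@(1,1)
Op 6: remove (5,4)
Per-piece attacks for W:
  WR@(1,2): attacks (1,3) (1,4) (1,5) (1,1) (2,2) (3,2) (4,2) (0,2) [ray(0,-1) blocked at (1,1); ray(1,0) blocked at (4,2)]
W attacks (3,4): no

Answer: no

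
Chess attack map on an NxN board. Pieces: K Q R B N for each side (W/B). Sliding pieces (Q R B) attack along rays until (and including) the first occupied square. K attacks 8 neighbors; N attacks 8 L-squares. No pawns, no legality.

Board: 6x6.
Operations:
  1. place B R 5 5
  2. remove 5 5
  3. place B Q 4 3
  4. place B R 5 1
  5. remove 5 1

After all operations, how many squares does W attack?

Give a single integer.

Op 1: place BR@(5,5)
Op 2: remove (5,5)
Op 3: place BQ@(4,3)
Op 4: place BR@(5,1)
Op 5: remove (5,1)
Per-piece attacks for W:
Union (0 distinct): (none)

Answer: 0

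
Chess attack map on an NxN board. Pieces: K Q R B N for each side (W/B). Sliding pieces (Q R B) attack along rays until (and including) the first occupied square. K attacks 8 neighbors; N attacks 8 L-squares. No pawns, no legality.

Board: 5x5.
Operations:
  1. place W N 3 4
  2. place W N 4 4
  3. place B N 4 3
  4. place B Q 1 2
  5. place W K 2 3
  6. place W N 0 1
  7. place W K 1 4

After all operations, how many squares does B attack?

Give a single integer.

Answer: 15

Derivation:
Op 1: place WN@(3,4)
Op 2: place WN@(4,4)
Op 3: place BN@(4,3)
Op 4: place BQ@(1,2)
Op 5: place WK@(2,3)
Op 6: place WN@(0,1)
Op 7: place WK@(1,4)
Per-piece attacks for B:
  BQ@(1,2): attacks (1,3) (1,4) (1,1) (1,0) (2,2) (3,2) (4,2) (0,2) (2,3) (2,1) (3,0) (0,3) (0,1) [ray(0,1) blocked at (1,4); ray(1,1) blocked at (2,3); ray(-1,-1) blocked at (0,1)]
  BN@(4,3): attacks (2,4) (3,1) (2,2)
Union (15 distinct): (0,1) (0,2) (0,3) (1,0) (1,1) (1,3) (1,4) (2,1) (2,2) (2,3) (2,4) (3,0) (3,1) (3,2) (4,2)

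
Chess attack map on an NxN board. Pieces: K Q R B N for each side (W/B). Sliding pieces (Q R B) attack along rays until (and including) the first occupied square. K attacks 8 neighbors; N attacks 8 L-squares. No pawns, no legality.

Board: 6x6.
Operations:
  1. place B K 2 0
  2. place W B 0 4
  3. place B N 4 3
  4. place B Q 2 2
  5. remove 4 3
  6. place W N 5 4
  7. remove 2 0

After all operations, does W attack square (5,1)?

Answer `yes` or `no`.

Op 1: place BK@(2,0)
Op 2: place WB@(0,4)
Op 3: place BN@(4,3)
Op 4: place BQ@(2,2)
Op 5: remove (4,3)
Op 6: place WN@(5,4)
Op 7: remove (2,0)
Per-piece attacks for W:
  WB@(0,4): attacks (1,5) (1,3) (2,2) [ray(1,-1) blocked at (2,2)]
  WN@(5,4): attacks (3,5) (4,2) (3,3)
W attacks (5,1): no

Answer: no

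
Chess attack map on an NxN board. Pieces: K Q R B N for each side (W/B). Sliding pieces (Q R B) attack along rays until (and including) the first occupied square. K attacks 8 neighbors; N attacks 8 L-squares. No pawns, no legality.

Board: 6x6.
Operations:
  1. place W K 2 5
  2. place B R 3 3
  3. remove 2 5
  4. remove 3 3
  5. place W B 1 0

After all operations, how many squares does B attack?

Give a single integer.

Op 1: place WK@(2,5)
Op 2: place BR@(3,3)
Op 3: remove (2,5)
Op 4: remove (3,3)
Op 5: place WB@(1,0)
Per-piece attacks for B:
Union (0 distinct): (none)

Answer: 0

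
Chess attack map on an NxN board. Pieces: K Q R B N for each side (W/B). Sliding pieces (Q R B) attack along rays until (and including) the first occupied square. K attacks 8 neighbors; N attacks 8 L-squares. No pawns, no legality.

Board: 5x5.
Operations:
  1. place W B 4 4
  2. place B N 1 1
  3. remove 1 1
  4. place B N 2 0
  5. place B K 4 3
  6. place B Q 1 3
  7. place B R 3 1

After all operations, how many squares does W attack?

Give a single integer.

Answer: 4

Derivation:
Op 1: place WB@(4,4)
Op 2: place BN@(1,1)
Op 3: remove (1,1)
Op 4: place BN@(2,0)
Op 5: place BK@(4,3)
Op 6: place BQ@(1,3)
Op 7: place BR@(3,1)
Per-piece attacks for W:
  WB@(4,4): attacks (3,3) (2,2) (1,1) (0,0)
Union (4 distinct): (0,0) (1,1) (2,2) (3,3)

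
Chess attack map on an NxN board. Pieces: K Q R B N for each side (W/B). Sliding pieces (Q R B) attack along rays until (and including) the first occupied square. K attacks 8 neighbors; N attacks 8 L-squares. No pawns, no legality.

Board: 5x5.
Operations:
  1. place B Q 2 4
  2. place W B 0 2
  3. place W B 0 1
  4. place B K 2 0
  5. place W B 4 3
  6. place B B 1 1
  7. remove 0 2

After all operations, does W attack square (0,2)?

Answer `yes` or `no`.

Answer: no

Derivation:
Op 1: place BQ@(2,4)
Op 2: place WB@(0,2)
Op 3: place WB@(0,1)
Op 4: place BK@(2,0)
Op 5: place WB@(4,3)
Op 6: place BB@(1,1)
Op 7: remove (0,2)
Per-piece attacks for W:
  WB@(0,1): attacks (1,2) (2,3) (3,4) (1,0)
  WB@(4,3): attacks (3,4) (3,2) (2,1) (1,0)
W attacks (0,2): no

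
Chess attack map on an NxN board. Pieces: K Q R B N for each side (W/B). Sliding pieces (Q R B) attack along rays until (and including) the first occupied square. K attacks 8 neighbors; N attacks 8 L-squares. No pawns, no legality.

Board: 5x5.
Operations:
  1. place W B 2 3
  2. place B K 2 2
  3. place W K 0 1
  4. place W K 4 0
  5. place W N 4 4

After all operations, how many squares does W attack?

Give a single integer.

Op 1: place WB@(2,3)
Op 2: place BK@(2,2)
Op 3: place WK@(0,1)
Op 4: place WK@(4,0)
Op 5: place WN@(4,4)
Per-piece attacks for W:
  WK@(0,1): attacks (0,2) (0,0) (1,1) (1,2) (1,0)
  WB@(2,3): attacks (3,4) (3,2) (4,1) (1,4) (1,2) (0,1) [ray(-1,-1) blocked at (0,1)]
  WK@(4,0): attacks (4,1) (3,0) (3,1)
  WN@(4,4): attacks (3,2) (2,3)
Union (13 distinct): (0,0) (0,1) (0,2) (1,0) (1,1) (1,2) (1,4) (2,3) (3,0) (3,1) (3,2) (3,4) (4,1)

Answer: 13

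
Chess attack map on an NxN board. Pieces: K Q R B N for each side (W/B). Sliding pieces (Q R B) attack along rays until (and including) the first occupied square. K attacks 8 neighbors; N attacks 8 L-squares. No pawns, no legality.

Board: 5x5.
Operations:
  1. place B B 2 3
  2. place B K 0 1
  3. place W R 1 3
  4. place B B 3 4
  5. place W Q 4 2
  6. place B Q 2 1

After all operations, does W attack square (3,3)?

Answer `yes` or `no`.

Answer: yes

Derivation:
Op 1: place BB@(2,3)
Op 2: place BK@(0,1)
Op 3: place WR@(1,3)
Op 4: place BB@(3,4)
Op 5: place WQ@(4,2)
Op 6: place BQ@(2,1)
Per-piece attacks for W:
  WR@(1,3): attacks (1,4) (1,2) (1,1) (1,0) (2,3) (0,3) [ray(1,0) blocked at (2,3)]
  WQ@(4,2): attacks (4,3) (4,4) (4,1) (4,0) (3,2) (2,2) (1,2) (0,2) (3,3) (2,4) (3,1) (2,0)
W attacks (3,3): yes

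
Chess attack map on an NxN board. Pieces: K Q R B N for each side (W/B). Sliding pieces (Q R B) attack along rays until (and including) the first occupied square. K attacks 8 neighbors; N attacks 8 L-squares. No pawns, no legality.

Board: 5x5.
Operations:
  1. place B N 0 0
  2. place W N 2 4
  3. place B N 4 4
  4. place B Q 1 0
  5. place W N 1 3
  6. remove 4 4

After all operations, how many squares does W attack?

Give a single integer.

Answer: 7

Derivation:
Op 1: place BN@(0,0)
Op 2: place WN@(2,4)
Op 3: place BN@(4,4)
Op 4: place BQ@(1,0)
Op 5: place WN@(1,3)
Op 6: remove (4,4)
Per-piece attacks for W:
  WN@(1,3): attacks (3,4) (2,1) (3,2) (0,1)
  WN@(2,4): attacks (3,2) (4,3) (1,2) (0,3)
Union (7 distinct): (0,1) (0,3) (1,2) (2,1) (3,2) (3,4) (4,3)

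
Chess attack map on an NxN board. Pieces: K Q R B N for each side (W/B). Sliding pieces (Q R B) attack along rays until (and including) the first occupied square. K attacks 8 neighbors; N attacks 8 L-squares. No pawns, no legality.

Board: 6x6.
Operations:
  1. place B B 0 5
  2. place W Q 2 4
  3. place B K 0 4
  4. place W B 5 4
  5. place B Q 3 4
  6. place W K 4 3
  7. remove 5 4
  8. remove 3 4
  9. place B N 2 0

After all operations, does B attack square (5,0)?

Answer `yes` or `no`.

Op 1: place BB@(0,5)
Op 2: place WQ@(2,4)
Op 3: place BK@(0,4)
Op 4: place WB@(5,4)
Op 5: place BQ@(3,4)
Op 6: place WK@(4,3)
Op 7: remove (5,4)
Op 8: remove (3,4)
Op 9: place BN@(2,0)
Per-piece attacks for B:
  BK@(0,4): attacks (0,5) (0,3) (1,4) (1,5) (1,3)
  BB@(0,5): attacks (1,4) (2,3) (3,2) (4,1) (5,0)
  BN@(2,0): attacks (3,2) (4,1) (1,2) (0,1)
B attacks (5,0): yes

Answer: yes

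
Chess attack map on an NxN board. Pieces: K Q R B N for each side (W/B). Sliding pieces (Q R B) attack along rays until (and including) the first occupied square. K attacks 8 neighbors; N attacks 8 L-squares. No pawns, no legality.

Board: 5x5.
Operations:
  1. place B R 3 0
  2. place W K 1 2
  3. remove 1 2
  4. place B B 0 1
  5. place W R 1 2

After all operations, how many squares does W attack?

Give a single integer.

Op 1: place BR@(3,0)
Op 2: place WK@(1,2)
Op 3: remove (1,2)
Op 4: place BB@(0,1)
Op 5: place WR@(1,2)
Per-piece attacks for W:
  WR@(1,2): attacks (1,3) (1,4) (1,1) (1,0) (2,2) (3,2) (4,2) (0,2)
Union (8 distinct): (0,2) (1,0) (1,1) (1,3) (1,4) (2,2) (3,2) (4,2)

Answer: 8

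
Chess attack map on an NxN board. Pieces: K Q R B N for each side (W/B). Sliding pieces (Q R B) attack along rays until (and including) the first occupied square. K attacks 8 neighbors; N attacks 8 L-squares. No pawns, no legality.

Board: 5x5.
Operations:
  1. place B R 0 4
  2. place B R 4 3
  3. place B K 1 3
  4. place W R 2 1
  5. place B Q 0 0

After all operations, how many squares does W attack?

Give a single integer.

Op 1: place BR@(0,4)
Op 2: place BR@(4,3)
Op 3: place BK@(1,3)
Op 4: place WR@(2,1)
Op 5: place BQ@(0,0)
Per-piece attacks for W:
  WR@(2,1): attacks (2,2) (2,3) (2,4) (2,0) (3,1) (4,1) (1,1) (0,1)
Union (8 distinct): (0,1) (1,1) (2,0) (2,2) (2,3) (2,4) (3,1) (4,1)

Answer: 8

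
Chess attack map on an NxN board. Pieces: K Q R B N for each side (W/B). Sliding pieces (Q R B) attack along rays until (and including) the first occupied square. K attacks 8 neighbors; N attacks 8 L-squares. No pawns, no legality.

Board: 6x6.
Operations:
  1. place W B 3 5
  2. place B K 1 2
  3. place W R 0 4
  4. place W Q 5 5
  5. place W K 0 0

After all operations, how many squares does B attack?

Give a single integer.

Op 1: place WB@(3,5)
Op 2: place BK@(1,2)
Op 3: place WR@(0,4)
Op 4: place WQ@(5,5)
Op 5: place WK@(0,0)
Per-piece attacks for B:
  BK@(1,2): attacks (1,3) (1,1) (2,2) (0,2) (2,3) (2,1) (0,3) (0,1)
Union (8 distinct): (0,1) (0,2) (0,3) (1,1) (1,3) (2,1) (2,2) (2,3)

Answer: 8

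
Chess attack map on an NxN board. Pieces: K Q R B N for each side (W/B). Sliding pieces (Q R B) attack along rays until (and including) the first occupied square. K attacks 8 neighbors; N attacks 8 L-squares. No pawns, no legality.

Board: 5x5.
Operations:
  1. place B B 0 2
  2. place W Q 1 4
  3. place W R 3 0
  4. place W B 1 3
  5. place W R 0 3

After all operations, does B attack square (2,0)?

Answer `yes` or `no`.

Op 1: place BB@(0,2)
Op 2: place WQ@(1,4)
Op 3: place WR@(3,0)
Op 4: place WB@(1,3)
Op 5: place WR@(0,3)
Per-piece attacks for B:
  BB@(0,2): attacks (1,3) (1,1) (2,0) [ray(1,1) blocked at (1,3)]
B attacks (2,0): yes

Answer: yes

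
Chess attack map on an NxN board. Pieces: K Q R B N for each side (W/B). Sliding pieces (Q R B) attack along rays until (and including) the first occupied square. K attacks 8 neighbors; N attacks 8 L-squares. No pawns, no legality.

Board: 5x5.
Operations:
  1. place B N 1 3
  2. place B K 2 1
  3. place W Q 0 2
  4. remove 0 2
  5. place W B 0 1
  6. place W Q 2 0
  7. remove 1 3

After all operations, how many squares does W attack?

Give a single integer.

Answer: 12

Derivation:
Op 1: place BN@(1,3)
Op 2: place BK@(2,1)
Op 3: place WQ@(0,2)
Op 4: remove (0,2)
Op 5: place WB@(0,1)
Op 6: place WQ@(2,0)
Op 7: remove (1,3)
Per-piece attacks for W:
  WB@(0,1): attacks (1,2) (2,3) (3,4) (1,0)
  WQ@(2,0): attacks (2,1) (3,0) (4,0) (1,0) (0,0) (3,1) (4,2) (1,1) (0,2) [ray(0,1) blocked at (2,1)]
Union (12 distinct): (0,0) (0,2) (1,0) (1,1) (1,2) (2,1) (2,3) (3,0) (3,1) (3,4) (4,0) (4,2)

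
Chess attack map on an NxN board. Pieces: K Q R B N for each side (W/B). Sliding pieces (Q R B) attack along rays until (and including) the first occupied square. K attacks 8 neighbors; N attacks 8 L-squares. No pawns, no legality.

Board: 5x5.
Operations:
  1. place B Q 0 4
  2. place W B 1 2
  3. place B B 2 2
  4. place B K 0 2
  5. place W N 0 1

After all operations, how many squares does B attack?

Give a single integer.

Op 1: place BQ@(0,4)
Op 2: place WB@(1,2)
Op 3: place BB@(2,2)
Op 4: place BK@(0,2)
Op 5: place WN@(0,1)
Per-piece attacks for B:
  BK@(0,2): attacks (0,3) (0,1) (1,2) (1,3) (1,1)
  BQ@(0,4): attacks (0,3) (0,2) (1,4) (2,4) (3,4) (4,4) (1,3) (2,2) [ray(0,-1) blocked at (0,2); ray(1,-1) blocked at (2,2)]
  BB@(2,2): attacks (3,3) (4,4) (3,1) (4,0) (1,3) (0,4) (1,1) (0,0) [ray(-1,1) blocked at (0,4)]
Union (16 distinct): (0,0) (0,1) (0,2) (0,3) (0,4) (1,1) (1,2) (1,3) (1,4) (2,2) (2,4) (3,1) (3,3) (3,4) (4,0) (4,4)

Answer: 16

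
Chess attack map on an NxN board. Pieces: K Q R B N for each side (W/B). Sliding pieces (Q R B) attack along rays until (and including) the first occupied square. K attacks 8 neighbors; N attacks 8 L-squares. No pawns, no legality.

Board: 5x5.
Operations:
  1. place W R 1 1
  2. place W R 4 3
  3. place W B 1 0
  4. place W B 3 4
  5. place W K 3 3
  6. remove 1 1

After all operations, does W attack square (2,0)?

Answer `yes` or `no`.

Op 1: place WR@(1,1)
Op 2: place WR@(4,3)
Op 3: place WB@(1,0)
Op 4: place WB@(3,4)
Op 5: place WK@(3,3)
Op 6: remove (1,1)
Per-piece attacks for W:
  WB@(1,0): attacks (2,1) (3,2) (4,3) (0,1) [ray(1,1) blocked at (4,3)]
  WK@(3,3): attacks (3,4) (3,2) (4,3) (2,3) (4,4) (4,2) (2,4) (2,2)
  WB@(3,4): attacks (4,3) (2,3) (1,2) (0,1) [ray(1,-1) blocked at (4,3)]
  WR@(4,3): attacks (4,4) (4,2) (4,1) (4,0) (3,3) [ray(-1,0) blocked at (3,3)]
W attacks (2,0): no

Answer: no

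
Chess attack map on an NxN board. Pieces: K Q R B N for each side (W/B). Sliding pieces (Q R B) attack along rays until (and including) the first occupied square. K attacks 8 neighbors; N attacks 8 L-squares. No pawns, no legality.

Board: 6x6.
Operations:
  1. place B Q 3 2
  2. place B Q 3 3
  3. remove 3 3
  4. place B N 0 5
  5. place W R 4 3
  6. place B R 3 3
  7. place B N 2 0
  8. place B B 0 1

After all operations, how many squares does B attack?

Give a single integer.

Op 1: place BQ@(3,2)
Op 2: place BQ@(3,3)
Op 3: remove (3,3)
Op 4: place BN@(0,5)
Op 5: place WR@(4,3)
Op 6: place BR@(3,3)
Op 7: place BN@(2,0)
Op 8: place BB@(0,1)
Per-piece attacks for B:
  BB@(0,1): attacks (1,2) (2,3) (3,4) (4,5) (1,0)
  BN@(0,5): attacks (1,3) (2,4)
  BN@(2,0): attacks (3,2) (4,1) (1,2) (0,1)
  BQ@(3,2): attacks (3,3) (3,1) (3,0) (4,2) (5,2) (2,2) (1,2) (0,2) (4,3) (4,1) (5,0) (2,3) (1,4) (0,5) (2,1) (1,0) [ray(0,1) blocked at (3,3); ray(1,1) blocked at (4,3); ray(-1,1) blocked at (0,5)]
  BR@(3,3): attacks (3,4) (3,5) (3,2) (4,3) (2,3) (1,3) (0,3) [ray(0,-1) blocked at (3,2); ray(1,0) blocked at (4,3)]
Union (24 distinct): (0,1) (0,2) (0,3) (0,5) (1,0) (1,2) (1,3) (1,4) (2,1) (2,2) (2,3) (2,4) (3,0) (3,1) (3,2) (3,3) (3,4) (3,5) (4,1) (4,2) (4,3) (4,5) (5,0) (5,2)

Answer: 24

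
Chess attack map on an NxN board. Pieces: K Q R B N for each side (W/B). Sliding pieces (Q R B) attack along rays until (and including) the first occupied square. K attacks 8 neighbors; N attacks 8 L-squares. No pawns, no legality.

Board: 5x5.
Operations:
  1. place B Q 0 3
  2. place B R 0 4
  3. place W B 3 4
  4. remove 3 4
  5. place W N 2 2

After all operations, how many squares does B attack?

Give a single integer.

Op 1: place BQ@(0,3)
Op 2: place BR@(0,4)
Op 3: place WB@(3,4)
Op 4: remove (3,4)
Op 5: place WN@(2,2)
Per-piece attacks for B:
  BQ@(0,3): attacks (0,4) (0,2) (0,1) (0,0) (1,3) (2,3) (3,3) (4,3) (1,4) (1,2) (2,1) (3,0) [ray(0,1) blocked at (0,4)]
  BR@(0,4): attacks (0,3) (1,4) (2,4) (3,4) (4,4) [ray(0,-1) blocked at (0,3)]
Union (16 distinct): (0,0) (0,1) (0,2) (0,3) (0,4) (1,2) (1,3) (1,4) (2,1) (2,3) (2,4) (3,0) (3,3) (3,4) (4,3) (4,4)

Answer: 16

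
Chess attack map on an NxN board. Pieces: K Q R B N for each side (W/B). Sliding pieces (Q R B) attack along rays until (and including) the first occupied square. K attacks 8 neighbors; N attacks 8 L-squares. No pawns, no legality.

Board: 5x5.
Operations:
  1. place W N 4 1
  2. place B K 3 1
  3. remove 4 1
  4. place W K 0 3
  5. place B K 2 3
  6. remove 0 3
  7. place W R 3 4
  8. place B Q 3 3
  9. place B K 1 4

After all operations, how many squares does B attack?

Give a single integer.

Op 1: place WN@(4,1)
Op 2: place BK@(3,1)
Op 3: remove (4,1)
Op 4: place WK@(0,3)
Op 5: place BK@(2,3)
Op 6: remove (0,3)
Op 7: place WR@(3,4)
Op 8: place BQ@(3,3)
Op 9: place BK@(1,4)
Per-piece attacks for B:
  BK@(1,4): attacks (1,3) (2,4) (0,4) (2,3) (0,3)
  BK@(2,3): attacks (2,4) (2,2) (3,3) (1,3) (3,4) (3,2) (1,4) (1,2)
  BK@(3,1): attacks (3,2) (3,0) (4,1) (2,1) (4,2) (4,0) (2,2) (2,0)
  BQ@(3,3): attacks (3,4) (3,2) (3,1) (4,3) (2,3) (4,4) (4,2) (2,4) (2,2) (1,1) (0,0) [ray(0,1) blocked at (3,4); ray(0,-1) blocked at (3,1); ray(-1,0) blocked at (2,3)]
Union (22 distinct): (0,0) (0,3) (0,4) (1,1) (1,2) (1,3) (1,4) (2,0) (2,1) (2,2) (2,3) (2,4) (3,0) (3,1) (3,2) (3,3) (3,4) (4,0) (4,1) (4,2) (4,3) (4,4)

Answer: 22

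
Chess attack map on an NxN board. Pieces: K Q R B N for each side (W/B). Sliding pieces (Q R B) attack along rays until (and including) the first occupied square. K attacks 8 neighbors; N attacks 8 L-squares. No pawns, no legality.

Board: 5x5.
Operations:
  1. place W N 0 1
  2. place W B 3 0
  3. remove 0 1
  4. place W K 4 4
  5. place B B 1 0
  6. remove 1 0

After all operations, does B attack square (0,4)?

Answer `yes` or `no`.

Op 1: place WN@(0,1)
Op 2: place WB@(3,0)
Op 3: remove (0,1)
Op 4: place WK@(4,4)
Op 5: place BB@(1,0)
Op 6: remove (1,0)
Per-piece attacks for B:
B attacks (0,4): no

Answer: no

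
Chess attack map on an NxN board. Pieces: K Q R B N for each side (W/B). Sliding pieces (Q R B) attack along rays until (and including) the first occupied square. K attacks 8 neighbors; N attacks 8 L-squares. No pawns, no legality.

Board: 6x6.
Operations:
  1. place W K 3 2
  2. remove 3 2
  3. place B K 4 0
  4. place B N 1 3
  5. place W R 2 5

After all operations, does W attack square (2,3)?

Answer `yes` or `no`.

Op 1: place WK@(3,2)
Op 2: remove (3,2)
Op 3: place BK@(4,0)
Op 4: place BN@(1,3)
Op 5: place WR@(2,5)
Per-piece attacks for W:
  WR@(2,5): attacks (2,4) (2,3) (2,2) (2,1) (2,0) (3,5) (4,5) (5,5) (1,5) (0,5)
W attacks (2,3): yes

Answer: yes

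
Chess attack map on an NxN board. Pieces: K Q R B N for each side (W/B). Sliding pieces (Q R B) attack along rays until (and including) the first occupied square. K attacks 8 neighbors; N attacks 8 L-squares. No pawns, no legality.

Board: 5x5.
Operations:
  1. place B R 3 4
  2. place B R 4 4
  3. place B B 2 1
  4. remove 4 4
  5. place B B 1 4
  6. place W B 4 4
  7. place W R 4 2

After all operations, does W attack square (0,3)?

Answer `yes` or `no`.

Op 1: place BR@(3,4)
Op 2: place BR@(4,4)
Op 3: place BB@(2,1)
Op 4: remove (4,4)
Op 5: place BB@(1,4)
Op 6: place WB@(4,4)
Op 7: place WR@(4,2)
Per-piece attacks for W:
  WR@(4,2): attacks (4,3) (4,4) (4,1) (4,0) (3,2) (2,2) (1,2) (0,2) [ray(0,1) blocked at (4,4)]
  WB@(4,4): attacks (3,3) (2,2) (1,1) (0,0)
W attacks (0,3): no

Answer: no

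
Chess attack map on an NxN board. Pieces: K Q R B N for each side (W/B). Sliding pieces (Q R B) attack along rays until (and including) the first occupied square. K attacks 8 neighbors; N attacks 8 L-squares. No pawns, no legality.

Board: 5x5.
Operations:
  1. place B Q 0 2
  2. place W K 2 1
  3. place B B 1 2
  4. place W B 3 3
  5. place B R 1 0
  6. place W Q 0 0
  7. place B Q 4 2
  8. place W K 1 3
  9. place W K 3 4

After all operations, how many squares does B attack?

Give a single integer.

Op 1: place BQ@(0,2)
Op 2: place WK@(2,1)
Op 3: place BB@(1,2)
Op 4: place WB@(3,3)
Op 5: place BR@(1,0)
Op 6: place WQ@(0,0)
Op 7: place BQ@(4,2)
Op 8: place WK@(1,3)
Op 9: place WK@(3,4)
Per-piece attacks for B:
  BQ@(0,2): attacks (0,3) (0,4) (0,1) (0,0) (1,2) (1,3) (1,1) (2,0) [ray(0,-1) blocked at (0,0); ray(1,0) blocked at (1,2); ray(1,1) blocked at (1,3)]
  BR@(1,0): attacks (1,1) (1,2) (2,0) (3,0) (4,0) (0,0) [ray(0,1) blocked at (1,2); ray(-1,0) blocked at (0,0)]
  BB@(1,2): attacks (2,3) (3,4) (2,1) (0,3) (0,1) [ray(1,1) blocked at (3,4); ray(1,-1) blocked at (2,1)]
  BQ@(4,2): attacks (4,3) (4,4) (4,1) (4,0) (3,2) (2,2) (1,2) (3,3) (3,1) (2,0) [ray(-1,0) blocked at (1,2); ray(-1,1) blocked at (3,3)]
Union (20 distinct): (0,0) (0,1) (0,3) (0,4) (1,1) (1,2) (1,3) (2,0) (2,1) (2,2) (2,3) (3,0) (3,1) (3,2) (3,3) (3,4) (4,0) (4,1) (4,3) (4,4)

Answer: 20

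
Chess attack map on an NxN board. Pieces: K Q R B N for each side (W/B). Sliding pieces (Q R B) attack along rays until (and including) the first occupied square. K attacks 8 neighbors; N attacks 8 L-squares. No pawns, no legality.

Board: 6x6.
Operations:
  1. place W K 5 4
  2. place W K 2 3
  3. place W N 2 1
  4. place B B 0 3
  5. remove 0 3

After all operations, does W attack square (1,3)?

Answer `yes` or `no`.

Answer: yes

Derivation:
Op 1: place WK@(5,4)
Op 2: place WK@(2,3)
Op 3: place WN@(2,1)
Op 4: place BB@(0,3)
Op 5: remove (0,3)
Per-piece attacks for W:
  WN@(2,1): attacks (3,3) (4,2) (1,3) (0,2) (4,0) (0,0)
  WK@(2,3): attacks (2,4) (2,2) (3,3) (1,3) (3,4) (3,2) (1,4) (1,2)
  WK@(5,4): attacks (5,5) (5,3) (4,4) (4,5) (4,3)
W attacks (1,3): yes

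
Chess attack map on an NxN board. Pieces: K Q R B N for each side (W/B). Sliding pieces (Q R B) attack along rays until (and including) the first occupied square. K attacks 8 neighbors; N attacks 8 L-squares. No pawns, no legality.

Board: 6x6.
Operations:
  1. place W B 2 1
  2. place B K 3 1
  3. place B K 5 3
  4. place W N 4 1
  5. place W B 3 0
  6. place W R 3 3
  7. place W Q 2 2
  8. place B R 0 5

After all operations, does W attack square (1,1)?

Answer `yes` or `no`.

Answer: yes

Derivation:
Op 1: place WB@(2,1)
Op 2: place BK@(3,1)
Op 3: place BK@(5,3)
Op 4: place WN@(4,1)
Op 5: place WB@(3,0)
Op 6: place WR@(3,3)
Op 7: place WQ@(2,2)
Op 8: place BR@(0,5)
Per-piece attacks for W:
  WB@(2,1): attacks (3,2) (4,3) (5,4) (3,0) (1,2) (0,3) (1,0) [ray(1,-1) blocked at (3,0)]
  WQ@(2,2): attacks (2,3) (2,4) (2,5) (2,1) (3,2) (4,2) (5,2) (1,2) (0,2) (3,3) (3,1) (1,3) (0,4) (1,1) (0,0) [ray(0,-1) blocked at (2,1); ray(1,1) blocked at (3,3); ray(1,-1) blocked at (3,1)]
  WB@(3,0): attacks (4,1) (2,1) [ray(1,1) blocked at (4,1); ray(-1,1) blocked at (2,1)]
  WR@(3,3): attacks (3,4) (3,5) (3,2) (3,1) (4,3) (5,3) (2,3) (1,3) (0,3) [ray(0,-1) blocked at (3,1); ray(1,0) blocked at (5,3)]
  WN@(4,1): attacks (5,3) (3,3) (2,2) (2,0)
W attacks (1,1): yes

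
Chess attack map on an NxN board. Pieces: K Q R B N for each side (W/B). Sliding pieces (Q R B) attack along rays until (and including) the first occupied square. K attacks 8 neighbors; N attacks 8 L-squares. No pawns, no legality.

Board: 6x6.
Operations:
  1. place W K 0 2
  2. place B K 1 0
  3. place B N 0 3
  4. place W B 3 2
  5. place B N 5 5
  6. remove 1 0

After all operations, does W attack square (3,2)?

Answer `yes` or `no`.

Op 1: place WK@(0,2)
Op 2: place BK@(1,0)
Op 3: place BN@(0,3)
Op 4: place WB@(3,2)
Op 5: place BN@(5,5)
Op 6: remove (1,0)
Per-piece attacks for W:
  WK@(0,2): attacks (0,3) (0,1) (1,2) (1,3) (1,1)
  WB@(3,2): attacks (4,3) (5,4) (4,1) (5,0) (2,3) (1,4) (0,5) (2,1) (1,0)
W attacks (3,2): no

Answer: no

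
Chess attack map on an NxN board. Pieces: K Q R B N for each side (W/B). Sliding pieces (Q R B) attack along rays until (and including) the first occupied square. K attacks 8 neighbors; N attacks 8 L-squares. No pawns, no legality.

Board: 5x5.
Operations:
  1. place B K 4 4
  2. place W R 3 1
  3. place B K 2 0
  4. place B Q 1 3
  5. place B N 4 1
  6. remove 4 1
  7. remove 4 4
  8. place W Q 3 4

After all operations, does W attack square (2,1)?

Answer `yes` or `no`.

Op 1: place BK@(4,4)
Op 2: place WR@(3,1)
Op 3: place BK@(2,0)
Op 4: place BQ@(1,3)
Op 5: place BN@(4,1)
Op 6: remove (4,1)
Op 7: remove (4,4)
Op 8: place WQ@(3,4)
Per-piece attacks for W:
  WR@(3,1): attacks (3,2) (3,3) (3,4) (3,0) (4,1) (2,1) (1,1) (0,1) [ray(0,1) blocked at (3,4)]
  WQ@(3,4): attacks (3,3) (3,2) (3,1) (4,4) (2,4) (1,4) (0,4) (4,3) (2,3) (1,2) (0,1) [ray(0,-1) blocked at (3,1)]
W attacks (2,1): yes

Answer: yes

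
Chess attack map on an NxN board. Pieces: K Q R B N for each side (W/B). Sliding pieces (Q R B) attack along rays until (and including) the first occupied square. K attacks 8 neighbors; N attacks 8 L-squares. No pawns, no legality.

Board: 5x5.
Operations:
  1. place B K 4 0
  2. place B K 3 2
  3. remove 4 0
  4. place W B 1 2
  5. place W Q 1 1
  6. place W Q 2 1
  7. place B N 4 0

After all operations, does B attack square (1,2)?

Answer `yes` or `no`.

Answer: no

Derivation:
Op 1: place BK@(4,0)
Op 2: place BK@(3,2)
Op 3: remove (4,0)
Op 4: place WB@(1,2)
Op 5: place WQ@(1,1)
Op 6: place WQ@(2,1)
Op 7: place BN@(4,0)
Per-piece attacks for B:
  BK@(3,2): attacks (3,3) (3,1) (4,2) (2,2) (4,3) (4,1) (2,3) (2,1)
  BN@(4,0): attacks (3,2) (2,1)
B attacks (1,2): no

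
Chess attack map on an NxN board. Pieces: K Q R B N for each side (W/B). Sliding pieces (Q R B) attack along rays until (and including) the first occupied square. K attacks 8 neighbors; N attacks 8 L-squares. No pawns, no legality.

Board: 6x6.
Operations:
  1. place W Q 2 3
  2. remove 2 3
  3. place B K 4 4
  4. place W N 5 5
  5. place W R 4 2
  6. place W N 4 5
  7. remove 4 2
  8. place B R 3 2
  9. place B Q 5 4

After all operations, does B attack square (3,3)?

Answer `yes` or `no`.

Op 1: place WQ@(2,3)
Op 2: remove (2,3)
Op 3: place BK@(4,4)
Op 4: place WN@(5,5)
Op 5: place WR@(4,2)
Op 6: place WN@(4,5)
Op 7: remove (4,2)
Op 8: place BR@(3,2)
Op 9: place BQ@(5,4)
Per-piece attacks for B:
  BR@(3,2): attacks (3,3) (3,4) (3,5) (3,1) (3,0) (4,2) (5,2) (2,2) (1,2) (0,2)
  BK@(4,4): attacks (4,5) (4,3) (5,4) (3,4) (5,5) (5,3) (3,5) (3,3)
  BQ@(5,4): attacks (5,5) (5,3) (5,2) (5,1) (5,0) (4,4) (4,5) (4,3) (3,2) [ray(0,1) blocked at (5,5); ray(-1,0) blocked at (4,4); ray(-1,1) blocked at (4,5); ray(-1,-1) blocked at (3,2)]
B attacks (3,3): yes

Answer: yes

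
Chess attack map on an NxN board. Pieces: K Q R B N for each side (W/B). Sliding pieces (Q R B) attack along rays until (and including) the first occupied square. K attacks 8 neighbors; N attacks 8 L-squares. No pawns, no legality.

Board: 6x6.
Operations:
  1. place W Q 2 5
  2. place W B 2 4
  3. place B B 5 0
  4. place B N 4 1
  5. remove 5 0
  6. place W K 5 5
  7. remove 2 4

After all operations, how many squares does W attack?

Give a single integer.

Op 1: place WQ@(2,5)
Op 2: place WB@(2,4)
Op 3: place BB@(5,0)
Op 4: place BN@(4,1)
Op 5: remove (5,0)
Op 6: place WK@(5,5)
Op 7: remove (2,4)
Per-piece attacks for W:
  WQ@(2,5): attacks (2,4) (2,3) (2,2) (2,1) (2,0) (3,5) (4,5) (5,5) (1,5) (0,5) (3,4) (4,3) (5,2) (1,4) (0,3) [ray(1,0) blocked at (5,5)]
  WK@(5,5): attacks (5,4) (4,5) (4,4)
Union (17 distinct): (0,3) (0,5) (1,4) (1,5) (2,0) (2,1) (2,2) (2,3) (2,4) (3,4) (3,5) (4,3) (4,4) (4,5) (5,2) (5,4) (5,5)

Answer: 17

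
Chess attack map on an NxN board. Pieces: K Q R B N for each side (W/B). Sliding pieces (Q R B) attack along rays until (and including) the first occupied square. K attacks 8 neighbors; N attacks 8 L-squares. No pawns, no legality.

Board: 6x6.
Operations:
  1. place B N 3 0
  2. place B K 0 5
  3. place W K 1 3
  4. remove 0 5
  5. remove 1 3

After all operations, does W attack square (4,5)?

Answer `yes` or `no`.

Op 1: place BN@(3,0)
Op 2: place BK@(0,5)
Op 3: place WK@(1,3)
Op 4: remove (0,5)
Op 5: remove (1,3)
Per-piece attacks for W:
W attacks (4,5): no

Answer: no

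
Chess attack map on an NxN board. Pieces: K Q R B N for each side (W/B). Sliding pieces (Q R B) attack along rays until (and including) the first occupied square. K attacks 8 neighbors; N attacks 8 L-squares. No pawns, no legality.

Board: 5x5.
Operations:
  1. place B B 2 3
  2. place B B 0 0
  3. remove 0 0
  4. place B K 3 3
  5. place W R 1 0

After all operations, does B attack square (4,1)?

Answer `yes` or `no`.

Op 1: place BB@(2,3)
Op 2: place BB@(0,0)
Op 3: remove (0,0)
Op 4: place BK@(3,3)
Op 5: place WR@(1,0)
Per-piece attacks for B:
  BB@(2,3): attacks (3,4) (3,2) (4,1) (1,4) (1,2) (0,1)
  BK@(3,3): attacks (3,4) (3,2) (4,3) (2,3) (4,4) (4,2) (2,4) (2,2)
B attacks (4,1): yes

Answer: yes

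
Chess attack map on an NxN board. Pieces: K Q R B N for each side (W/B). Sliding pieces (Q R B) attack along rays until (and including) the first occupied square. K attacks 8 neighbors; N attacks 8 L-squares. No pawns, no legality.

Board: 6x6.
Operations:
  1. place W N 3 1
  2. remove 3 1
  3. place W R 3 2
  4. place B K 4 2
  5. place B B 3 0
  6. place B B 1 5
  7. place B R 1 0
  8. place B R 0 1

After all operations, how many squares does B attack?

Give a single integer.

Op 1: place WN@(3,1)
Op 2: remove (3,1)
Op 3: place WR@(3,2)
Op 4: place BK@(4,2)
Op 5: place BB@(3,0)
Op 6: place BB@(1,5)
Op 7: place BR@(1,0)
Op 8: place BR@(0,1)
Per-piece attacks for B:
  BR@(0,1): attacks (0,2) (0,3) (0,4) (0,5) (0,0) (1,1) (2,1) (3,1) (4,1) (5,1)
  BR@(1,0): attacks (1,1) (1,2) (1,3) (1,4) (1,5) (2,0) (3,0) (0,0) [ray(0,1) blocked at (1,5); ray(1,0) blocked at (3,0)]
  BB@(1,5): attacks (2,4) (3,3) (4,2) (0,4) [ray(1,-1) blocked at (4,2)]
  BB@(3,0): attacks (4,1) (5,2) (2,1) (1,2) (0,3)
  BK@(4,2): attacks (4,3) (4,1) (5,2) (3,2) (5,3) (5,1) (3,3) (3,1)
Union (23 distinct): (0,0) (0,2) (0,3) (0,4) (0,5) (1,1) (1,2) (1,3) (1,4) (1,5) (2,0) (2,1) (2,4) (3,0) (3,1) (3,2) (3,3) (4,1) (4,2) (4,3) (5,1) (5,2) (5,3)

Answer: 23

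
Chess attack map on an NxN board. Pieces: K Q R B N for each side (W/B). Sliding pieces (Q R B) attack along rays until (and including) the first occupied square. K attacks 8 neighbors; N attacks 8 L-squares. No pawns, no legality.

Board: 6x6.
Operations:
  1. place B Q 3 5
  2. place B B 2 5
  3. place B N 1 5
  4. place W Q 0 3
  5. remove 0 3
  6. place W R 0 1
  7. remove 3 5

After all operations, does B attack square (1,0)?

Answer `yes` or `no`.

Answer: no

Derivation:
Op 1: place BQ@(3,5)
Op 2: place BB@(2,5)
Op 3: place BN@(1,5)
Op 4: place WQ@(0,3)
Op 5: remove (0,3)
Op 6: place WR@(0,1)
Op 7: remove (3,5)
Per-piece attacks for B:
  BN@(1,5): attacks (2,3) (3,4) (0,3)
  BB@(2,5): attacks (3,4) (4,3) (5,2) (1,4) (0,3)
B attacks (1,0): no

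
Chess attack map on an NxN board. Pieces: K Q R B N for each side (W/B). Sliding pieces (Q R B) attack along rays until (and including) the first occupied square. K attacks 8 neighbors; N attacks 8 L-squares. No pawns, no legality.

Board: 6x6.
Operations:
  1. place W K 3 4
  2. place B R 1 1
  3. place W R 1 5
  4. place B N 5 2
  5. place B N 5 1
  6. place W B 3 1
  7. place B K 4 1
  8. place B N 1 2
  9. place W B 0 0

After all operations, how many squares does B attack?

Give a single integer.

Op 1: place WK@(3,4)
Op 2: place BR@(1,1)
Op 3: place WR@(1,5)
Op 4: place BN@(5,2)
Op 5: place BN@(5,1)
Op 6: place WB@(3,1)
Op 7: place BK@(4,1)
Op 8: place BN@(1,2)
Op 9: place WB@(0,0)
Per-piece attacks for B:
  BR@(1,1): attacks (1,2) (1,0) (2,1) (3,1) (0,1) [ray(0,1) blocked at (1,2); ray(1,0) blocked at (3,1)]
  BN@(1,2): attacks (2,4) (3,3) (0,4) (2,0) (3,1) (0,0)
  BK@(4,1): attacks (4,2) (4,0) (5,1) (3,1) (5,2) (5,0) (3,2) (3,0)
  BN@(5,1): attacks (4,3) (3,2) (3,0)
  BN@(5,2): attacks (4,4) (3,3) (4,0) (3,1)
Union (19 distinct): (0,0) (0,1) (0,4) (1,0) (1,2) (2,0) (2,1) (2,4) (3,0) (3,1) (3,2) (3,3) (4,0) (4,2) (4,3) (4,4) (5,0) (5,1) (5,2)

Answer: 19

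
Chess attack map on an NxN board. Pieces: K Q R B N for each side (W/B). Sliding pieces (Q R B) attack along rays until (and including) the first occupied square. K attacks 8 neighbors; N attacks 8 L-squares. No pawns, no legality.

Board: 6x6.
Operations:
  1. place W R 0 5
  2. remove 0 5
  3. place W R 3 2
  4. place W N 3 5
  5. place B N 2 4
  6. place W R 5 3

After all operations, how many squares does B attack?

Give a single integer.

Answer: 6

Derivation:
Op 1: place WR@(0,5)
Op 2: remove (0,5)
Op 3: place WR@(3,2)
Op 4: place WN@(3,5)
Op 5: place BN@(2,4)
Op 6: place WR@(5,3)
Per-piece attacks for B:
  BN@(2,4): attacks (4,5) (0,5) (3,2) (4,3) (1,2) (0,3)
Union (6 distinct): (0,3) (0,5) (1,2) (3,2) (4,3) (4,5)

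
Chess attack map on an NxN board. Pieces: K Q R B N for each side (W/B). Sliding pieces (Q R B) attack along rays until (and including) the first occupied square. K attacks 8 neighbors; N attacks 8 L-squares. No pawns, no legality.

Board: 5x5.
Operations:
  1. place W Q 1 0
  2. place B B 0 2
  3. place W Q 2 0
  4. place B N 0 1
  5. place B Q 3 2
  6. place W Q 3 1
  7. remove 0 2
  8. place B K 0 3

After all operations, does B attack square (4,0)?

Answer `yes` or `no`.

Answer: no

Derivation:
Op 1: place WQ@(1,0)
Op 2: place BB@(0,2)
Op 3: place WQ@(2,0)
Op 4: place BN@(0,1)
Op 5: place BQ@(3,2)
Op 6: place WQ@(3,1)
Op 7: remove (0,2)
Op 8: place BK@(0,3)
Per-piece attacks for B:
  BN@(0,1): attacks (1,3) (2,2) (2,0)
  BK@(0,3): attacks (0,4) (0,2) (1,3) (1,4) (1,2)
  BQ@(3,2): attacks (3,3) (3,4) (3,1) (4,2) (2,2) (1,2) (0,2) (4,3) (4,1) (2,3) (1,4) (2,1) (1,0) [ray(0,-1) blocked at (3,1); ray(-1,-1) blocked at (1,0)]
B attacks (4,0): no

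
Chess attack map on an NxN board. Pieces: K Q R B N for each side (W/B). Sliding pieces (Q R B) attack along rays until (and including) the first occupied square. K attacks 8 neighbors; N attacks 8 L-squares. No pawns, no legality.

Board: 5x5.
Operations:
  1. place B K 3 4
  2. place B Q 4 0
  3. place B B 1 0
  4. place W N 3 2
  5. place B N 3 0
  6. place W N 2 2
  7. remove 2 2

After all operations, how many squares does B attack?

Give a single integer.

Op 1: place BK@(3,4)
Op 2: place BQ@(4,0)
Op 3: place BB@(1,0)
Op 4: place WN@(3,2)
Op 5: place BN@(3,0)
Op 6: place WN@(2,2)
Op 7: remove (2,2)
Per-piece attacks for B:
  BB@(1,0): attacks (2,1) (3,2) (0,1) [ray(1,1) blocked at (3,2)]
  BN@(3,0): attacks (4,2) (2,2) (1,1)
  BK@(3,4): attacks (3,3) (4,4) (2,4) (4,3) (2,3)
  BQ@(4,0): attacks (4,1) (4,2) (4,3) (4,4) (3,0) (3,1) (2,2) (1,3) (0,4) [ray(-1,0) blocked at (3,0)]
Union (16 distinct): (0,1) (0,4) (1,1) (1,3) (2,1) (2,2) (2,3) (2,4) (3,0) (3,1) (3,2) (3,3) (4,1) (4,2) (4,3) (4,4)

Answer: 16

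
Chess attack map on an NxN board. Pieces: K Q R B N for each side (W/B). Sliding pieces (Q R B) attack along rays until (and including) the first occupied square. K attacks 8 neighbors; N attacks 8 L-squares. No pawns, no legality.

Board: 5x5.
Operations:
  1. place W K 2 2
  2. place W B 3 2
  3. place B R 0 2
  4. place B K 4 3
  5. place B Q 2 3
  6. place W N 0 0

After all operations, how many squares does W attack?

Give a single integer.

Answer: 11

Derivation:
Op 1: place WK@(2,2)
Op 2: place WB@(3,2)
Op 3: place BR@(0,2)
Op 4: place BK@(4,3)
Op 5: place BQ@(2,3)
Op 6: place WN@(0,0)
Per-piece attacks for W:
  WN@(0,0): attacks (1,2) (2,1)
  WK@(2,2): attacks (2,3) (2,1) (3,2) (1,2) (3,3) (3,1) (1,3) (1,1)
  WB@(3,2): attacks (4,3) (4,1) (2,3) (2,1) (1,0) [ray(1,1) blocked at (4,3); ray(-1,1) blocked at (2,3)]
Union (11 distinct): (1,0) (1,1) (1,2) (1,3) (2,1) (2,3) (3,1) (3,2) (3,3) (4,1) (4,3)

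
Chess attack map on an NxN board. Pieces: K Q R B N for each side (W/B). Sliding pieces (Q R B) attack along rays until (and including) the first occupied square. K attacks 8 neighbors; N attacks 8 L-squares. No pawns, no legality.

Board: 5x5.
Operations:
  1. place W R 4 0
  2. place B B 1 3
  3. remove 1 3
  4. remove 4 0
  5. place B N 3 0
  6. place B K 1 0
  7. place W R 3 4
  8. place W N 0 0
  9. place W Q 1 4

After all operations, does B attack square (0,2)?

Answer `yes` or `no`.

Answer: no

Derivation:
Op 1: place WR@(4,0)
Op 2: place BB@(1,3)
Op 3: remove (1,3)
Op 4: remove (4,0)
Op 5: place BN@(3,0)
Op 6: place BK@(1,0)
Op 7: place WR@(3,4)
Op 8: place WN@(0,0)
Op 9: place WQ@(1,4)
Per-piece attacks for B:
  BK@(1,0): attacks (1,1) (2,0) (0,0) (2,1) (0,1)
  BN@(3,0): attacks (4,2) (2,2) (1,1)
B attacks (0,2): no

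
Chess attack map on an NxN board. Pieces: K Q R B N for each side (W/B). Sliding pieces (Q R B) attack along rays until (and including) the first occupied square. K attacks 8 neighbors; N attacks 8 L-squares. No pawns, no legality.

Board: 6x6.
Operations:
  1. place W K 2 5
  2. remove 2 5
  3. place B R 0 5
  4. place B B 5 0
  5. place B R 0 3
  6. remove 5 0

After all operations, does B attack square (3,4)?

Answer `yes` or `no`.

Answer: no

Derivation:
Op 1: place WK@(2,5)
Op 2: remove (2,5)
Op 3: place BR@(0,5)
Op 4: place BB@(5,0)
Op 5: place BR@(0,3)
Op 6: remove (5,0)
Per-piece attacks for B:
  BR@(0,3): attacks (0,4) (0,5) (0,2) (0,1) (0,0) (1,3) (2,3) (3,3) (4,3) (5,3) [ray(0,1) blocked at (0,5)]
  BR@(0,5): attacks (0,4) (0,3) (1,5) (2,5) (3,5) (4,5) (5,5) [ray(0,-1) blocked at (0,3)]
B attacks (3,4): no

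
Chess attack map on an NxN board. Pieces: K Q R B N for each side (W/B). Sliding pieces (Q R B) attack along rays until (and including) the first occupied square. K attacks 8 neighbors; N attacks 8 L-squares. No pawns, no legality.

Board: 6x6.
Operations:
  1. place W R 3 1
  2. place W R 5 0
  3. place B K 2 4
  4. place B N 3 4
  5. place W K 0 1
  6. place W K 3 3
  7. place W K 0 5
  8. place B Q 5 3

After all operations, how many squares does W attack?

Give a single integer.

Op 1: place WR@(3,1)
Op 2: place WR@(5,0)
Op 3: place BK@(2,4)
Op 4: place BN@(3,4)
Op 5: place WK@(0,1)
Op 6: place WK@(3,3)
Op 7: place WK@(0,5)
Op 8: place BQ@(5,3)
Per-piece attacks for W:
  WK@(0,1): attacks (0,2) (0,0) (1,1) (1,2) (1,0)
  WK@(0,5): attacks (0,4) (1,5) (1,4)
  WR@(3,1): attacks (3,2) (3,3) (3,0) (4,1) (5,1) (2,1) (1,1) (0,1) [ray(0,1) blocked at (3,3); ray(-1,0) blocked at (0,1)]
  WK@(3,3): attacks (3,4) (3,2) (4,3) (2,3) (4,4) (4,2) (2,4) (2,2)
  WR@(5,0): attacks (5,1) (5,2) (5,3) (4,0) (3,0) (2,0) (1,0) (0,0) [ray(0,1) blocked at (5,3)]
Union (26 distinct): (0,0) (0,1) (0,2) (0,4) (1,0) (1,1) (1,2) (1,4) (1,5) (2,0) (2,1) (2,2) (2,3) (2,4) (3,0) (3,2) (3,3) (3,4) (4,0) (4,1) (4,2) (4,3) (4,4) (5,1) (5,2) (5,3)

Answer: 26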